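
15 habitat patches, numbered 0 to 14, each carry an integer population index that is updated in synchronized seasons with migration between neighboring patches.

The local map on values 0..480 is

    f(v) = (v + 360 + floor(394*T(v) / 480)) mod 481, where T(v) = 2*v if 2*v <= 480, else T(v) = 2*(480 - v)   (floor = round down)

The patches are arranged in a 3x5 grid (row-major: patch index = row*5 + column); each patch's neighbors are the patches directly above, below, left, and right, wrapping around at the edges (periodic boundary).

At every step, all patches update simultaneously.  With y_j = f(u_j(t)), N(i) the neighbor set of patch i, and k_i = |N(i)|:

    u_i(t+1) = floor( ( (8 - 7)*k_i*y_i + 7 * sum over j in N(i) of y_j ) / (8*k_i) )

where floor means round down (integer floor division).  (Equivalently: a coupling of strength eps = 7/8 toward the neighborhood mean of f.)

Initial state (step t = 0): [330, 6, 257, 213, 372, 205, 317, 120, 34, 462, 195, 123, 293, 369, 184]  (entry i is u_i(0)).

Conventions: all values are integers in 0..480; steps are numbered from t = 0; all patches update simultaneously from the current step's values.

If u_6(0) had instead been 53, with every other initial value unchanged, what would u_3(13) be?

Answer: u_3(13) = 328
Key observation: This trace re-runs the system from the modified initial state.

Derivation:
t=0: [330, 6, 257, 213, 372, 205, 53, 120, 34, 462, 195, 123, 293, 369, 184]
t=1: [410, 199, 328, 345, 410, 323, 263, 236, 370, 409, 364, 302, 245, 432, 400]
t=2: [422, 345, 253, 422, 413, 332, 298, 206, 329, 422, 435, 252, 296, 335, 407]
t=3: [418, 256, 383, 340, 398, 418, 353, 365, 421, 424, 327, 393, 261, 435, 408]
t=4: [331, 368, 253, 409, 411, 419, 331, 332, 412, 401, 410, 256, 364, 325, 411]
t=5: [414, 262, 379, 331, 415, 426, 341, 343, 427, 402, 329, 378, 263, 416, 416]
t=6: [326, 373, 257, 410, 414, 423, 336, 335, 422, 398, 410, 257, 372, 326, 414]
t=7: [412, 261, 376, 329, 415, 426, 339, 340, 426, 399, 329, 376, 261, 413, 415]
t=8: [327, 374, 258, 411, 414, 424, 337, 337, 424, 398, 411, 258, 373, 327, 414]
t=9: [412, 260, 375, 328, 415, 425, 338, 338, 425, 399, 328, 375, 260, 412, 415]
t=10: [327, 375, 259, 411, 414, 425, 338, 338, 425, 398, 411, 259, 375, 327, 414]
t=11: [412, 259, 375, 328, 415, 425, 338, 338, 425, 399, 328, 375, 259, 412, 415]
t=12: [327, 375, 259, 411, 414, 425, 338, 338, 425, 398, 411, 259, 375, 327, 414]
t=13: [412, 259, 375, 328, 415, 425, 338, 338, 425, 399, 328, 375, 259, 412, 415]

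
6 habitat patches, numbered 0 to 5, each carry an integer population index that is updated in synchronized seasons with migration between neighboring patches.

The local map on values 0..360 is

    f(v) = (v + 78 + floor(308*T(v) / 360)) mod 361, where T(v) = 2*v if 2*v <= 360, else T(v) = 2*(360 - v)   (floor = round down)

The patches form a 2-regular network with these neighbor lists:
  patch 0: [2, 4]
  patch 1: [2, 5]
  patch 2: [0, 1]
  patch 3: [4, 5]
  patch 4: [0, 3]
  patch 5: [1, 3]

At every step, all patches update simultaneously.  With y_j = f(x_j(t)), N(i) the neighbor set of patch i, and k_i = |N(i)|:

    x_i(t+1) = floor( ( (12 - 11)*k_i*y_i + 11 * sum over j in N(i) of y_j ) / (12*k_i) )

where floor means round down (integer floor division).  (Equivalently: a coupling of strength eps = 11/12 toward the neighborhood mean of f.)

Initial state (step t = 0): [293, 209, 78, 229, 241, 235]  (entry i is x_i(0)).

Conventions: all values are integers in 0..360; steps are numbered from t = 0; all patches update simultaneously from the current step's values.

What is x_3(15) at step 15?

Simulating step by step:
t=0: [293, 209, 78, 229, 241, 235]
t=1: [216, 223, 165, 163, 148, 176]
t=2: [144, 178, 175, 156, 164, 168]
t=3: [170, 182, 156, 164, 126, 169]
t=4: [105, 160, 185, 120, 159, 181]
t=5: [160, 198, 85, 164, 32, 105]
t=6: [228, 157, 182, 89, 156, 161]
t=7: [170, 175, 159, 160, 235, 224]
t=8: [158, 163, 181, 167, 163, 170]
t=9: [178, 187, 155, 167, 157, 164]
t=10: [144, 153, 194, 152, 180, 182]
t=11: [192, 193, 125, 197, 125, 136]
t=12: [66, 80, 183, 80, 182, 184]
t=13: [206, 209, 268, 210, 269, 286]
t=14: [145, 139, 181, 139, 180, 178]
t=15: [196, 192, 110, 192, 110, 101]

Answer: x_3(15) = 192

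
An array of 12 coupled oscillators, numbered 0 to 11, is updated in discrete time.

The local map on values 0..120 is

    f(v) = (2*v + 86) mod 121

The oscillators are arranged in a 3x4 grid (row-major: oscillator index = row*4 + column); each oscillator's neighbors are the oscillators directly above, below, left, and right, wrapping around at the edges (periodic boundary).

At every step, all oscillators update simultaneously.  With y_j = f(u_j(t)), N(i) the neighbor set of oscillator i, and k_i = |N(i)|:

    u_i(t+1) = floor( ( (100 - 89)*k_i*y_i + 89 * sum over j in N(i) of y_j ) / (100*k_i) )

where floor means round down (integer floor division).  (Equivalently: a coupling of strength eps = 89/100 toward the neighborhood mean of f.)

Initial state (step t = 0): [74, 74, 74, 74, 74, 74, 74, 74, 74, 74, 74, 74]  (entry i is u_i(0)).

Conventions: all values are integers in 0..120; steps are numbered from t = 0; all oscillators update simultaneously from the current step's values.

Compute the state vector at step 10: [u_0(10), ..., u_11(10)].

Answer: [41, 41, 41, 41, 41, 41, 41, 41, 41, 41, 41, 41]

Derivation:
t=0: [74, 74, 74, 74, 74, 74, 74, 74, 74, 74, 74, 74]
t=1: [113, 113, 113, 113, 113, 113, 113, 113, 113, 113, 113, 113]
t=2: [70, 70, 70, 70, 70, 70, 70, 70, 70, 70, 70, 70]
t=3: [105, 105, 105, 105, 105, 105, 105, 105, 105, 105, 105, 105]
t=4: [54, 54, 54, 54, 54, 54, 54, 54, 54, 54, 54, 54]
t=5: [73, 73, 73, 73, 73, 73, 73, 73, 73, 73, 73, 73]
t=6: [111, 111, 111, 111, 111, 111, 111, 111, 111, 111, 111, 111]
t=7: [66, 66, 66, 66, 66, 66, 66, 66, 66, 66, 66, 66]
t=8: [97, 97, 97, 97, 97, 97, 97, 97, 97, 97, 97, 97]
t=9: [38, 38, 38, 38, 38, 38, 38, 38, 38, 38, 38, 38]
t=10: [41, 41, 41, 41, 41, 41, 41, 41, 41, 41, 41, 41]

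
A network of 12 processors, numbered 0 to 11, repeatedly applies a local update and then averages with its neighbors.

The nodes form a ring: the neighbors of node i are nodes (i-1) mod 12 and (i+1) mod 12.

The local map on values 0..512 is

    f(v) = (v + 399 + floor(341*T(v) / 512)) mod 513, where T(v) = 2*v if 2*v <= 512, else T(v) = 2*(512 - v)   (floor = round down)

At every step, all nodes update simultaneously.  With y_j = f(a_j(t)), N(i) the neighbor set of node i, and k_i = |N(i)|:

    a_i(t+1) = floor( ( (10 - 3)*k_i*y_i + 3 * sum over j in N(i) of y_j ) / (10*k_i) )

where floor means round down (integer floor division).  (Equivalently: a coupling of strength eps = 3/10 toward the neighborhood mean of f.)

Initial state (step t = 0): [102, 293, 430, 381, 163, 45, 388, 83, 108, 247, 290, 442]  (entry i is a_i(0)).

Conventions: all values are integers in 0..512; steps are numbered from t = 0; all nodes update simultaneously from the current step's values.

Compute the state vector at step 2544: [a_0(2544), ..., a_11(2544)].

Simulating step by step:
t=0: [102, 293, 430, 381, 163, 45, 388, 83, 108, 247, 290, 442]
t=1: [219, 411, 434, 412, 327, 457, 394, 141, 177, 414, 462, 383]
t=2: [407, 424, 425, 434, 448, 425, 400, 260, 305, 407, 420, 429]
t=3: [430, 427, 425, 422, 420, 426, 440, 471, 463, 436, 428, 426]
t=4: [425, 425, 426, 427, 427, 425, 420, 412, 414, 421, 424, 425]
t=5: [426, 426, 426, 426, 426, 426, 428, 430, 429, 428, 427, 426]
t=6: [426, 426, 426, 426, 426, 425, 425, 425, 425, 425, 425, 426]
t=7: [426, 426, 426, 426, 426, 426, 426, 426, 426, 426, 426, 426]
t=8: [426, 426, 426, 426, 426, 426, 426, 426, 426, 426, 426, 426]

Answer: [426, 426, 426, 426, 426, 426, 426, 426, 426, 426, 426, 426]
Key observation: The state at step 7, [426, 426, 426, 426, 426, 426, 426, 426, 426, 426, 426, 426], reappears at step 8: the system is in a cycle of period 1 from step 7 on.  Therefore the state at step 2544 equals the state at step 7 + ((2544 - 7) mod 1) = 7, which is [426, 426, 426, 426, 426, 426, 426, 426, 426, 426, 426, 426].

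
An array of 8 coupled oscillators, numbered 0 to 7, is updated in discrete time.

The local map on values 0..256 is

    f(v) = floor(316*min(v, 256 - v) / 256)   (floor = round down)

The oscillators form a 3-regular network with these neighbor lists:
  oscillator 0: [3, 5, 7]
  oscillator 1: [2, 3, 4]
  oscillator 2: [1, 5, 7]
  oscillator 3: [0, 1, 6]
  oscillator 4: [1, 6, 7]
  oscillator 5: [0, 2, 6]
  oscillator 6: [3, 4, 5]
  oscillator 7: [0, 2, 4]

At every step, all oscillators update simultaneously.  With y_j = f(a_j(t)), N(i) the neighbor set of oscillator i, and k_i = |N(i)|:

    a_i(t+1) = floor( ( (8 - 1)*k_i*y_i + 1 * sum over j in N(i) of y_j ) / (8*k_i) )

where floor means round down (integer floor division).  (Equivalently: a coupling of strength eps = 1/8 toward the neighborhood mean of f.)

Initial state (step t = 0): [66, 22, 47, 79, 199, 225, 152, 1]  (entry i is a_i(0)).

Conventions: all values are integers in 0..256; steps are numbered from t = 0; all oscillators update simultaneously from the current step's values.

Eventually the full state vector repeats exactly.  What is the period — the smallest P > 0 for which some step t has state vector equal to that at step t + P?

Simulating step by step:
t=0: [66, 22, 47, 79, 199, 225, 152, 1]
t=1: [76, 33, 53, 94, 67, 44, 120, 9]
t=2: [88, 45, 61, 113, 80, 60, 140, 19]
t=3: [104, 61, 71, 134, 94, 78, 138, 31]
t=4: [123, 80, 84, 145, 112, 99, 141, 47]
t=5: [145, 101, 101, 136, 133, 123, 139, 67]
t=6: [135, 126, 123, 146, 146, 149, 144, 88]
t=7: [146, 153, 148, 136, 134, 133, 137, 112]
t=8: [136, 129, 133, 146, 148, 149, 146, 138]
t=9: [146, 153, 150, 136, 134, 133, 134, 144]
t=10: [136, 128, 131, 146, 148, 149, 149, 138]
t=11: [146, 155, 152, 136, 134, 133, 132, 145]
t=12: [136, 126, 129, 146, 148, 149, 152, 137]
t=13: [146, 153, 154, 136, 134, 133, 128, 145]
t=14: [136, 128, 126, 147, 148, 149, 156, 136]
t=15: [146, 155, 153, 135, 134, 133, 124, 147]
t=16: [136, 126, 128, 147, 148, 149, 152, 134]
t=17: [146, 153, 156, 135, 134, 133, 128, 149]
t=18: [136, 128, 124, 147, 148, 149, 157, 132]
t=19: [146, 155, 152, 135, 134, 133, 123, 151]
t=20: [136, 126, 128, 147, 148, 149, 150, 130]
t=21: [147, 153, 156, 135, 134, 133, 130, 153]
t=22: [135, 128, 124, 147, 148, 149, 154, 128]
t=23: [148, 155, 152, 135, 134, 133, 126, 156]
t=24: [134, 126, 128, 147, 148, 149, 154, 124]
t=25: [148, 153, 156, 135, 134, 133, 126, 152]
t=26: [134, 128, 124, 147, 148, 149, 154, 128]
t=27: [148, 155, 152, 135, 134, 133, 126, 156]

Answer: 4
Key observation: The state at step 23, [148, 155, 152, 135, 134, 133, 126, 156], reappears at step 27 — and no state repeats earlier — so the cycle the system enters has period 4.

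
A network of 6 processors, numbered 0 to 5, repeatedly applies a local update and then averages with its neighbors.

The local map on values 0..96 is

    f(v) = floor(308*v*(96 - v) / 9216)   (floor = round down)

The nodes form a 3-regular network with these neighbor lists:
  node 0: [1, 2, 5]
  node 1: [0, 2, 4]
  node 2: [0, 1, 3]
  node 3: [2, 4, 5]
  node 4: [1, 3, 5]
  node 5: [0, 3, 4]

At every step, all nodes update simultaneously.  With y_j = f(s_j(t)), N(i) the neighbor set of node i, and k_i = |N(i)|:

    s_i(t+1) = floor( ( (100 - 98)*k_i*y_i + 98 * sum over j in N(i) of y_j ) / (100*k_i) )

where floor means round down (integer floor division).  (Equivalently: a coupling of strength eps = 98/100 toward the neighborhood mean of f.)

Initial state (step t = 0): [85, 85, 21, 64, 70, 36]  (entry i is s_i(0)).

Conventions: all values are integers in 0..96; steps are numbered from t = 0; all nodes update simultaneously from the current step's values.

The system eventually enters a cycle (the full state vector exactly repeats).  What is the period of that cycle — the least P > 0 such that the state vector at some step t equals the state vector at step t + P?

Answer: 2
Key observation: The state at step 6, [76, 76, 76, 76, 76, 76], reappears at step 8 — and no state repeats earlier — so the cycle the system enters has period 2.

Derivation:
t=0: [85, 85, 21, 64, 70, 36]
t=1: [51, 47, 43, 61, 57, 53]
t=2: [76, 75, 74, 75, 74, 73]
t=3: [53, 52, 51, 54, 53, 52]
t=4: [76, 76, 75, 75, 75, 75]
t=5: [51, 51, 50, 52, 51, 51]
t=6: [76, 76, 76, 76, 76, 76]
t=7: [50, 50, 50, 50, 50, 50]
t=8: [76, 76, 76, 76, 76, 76]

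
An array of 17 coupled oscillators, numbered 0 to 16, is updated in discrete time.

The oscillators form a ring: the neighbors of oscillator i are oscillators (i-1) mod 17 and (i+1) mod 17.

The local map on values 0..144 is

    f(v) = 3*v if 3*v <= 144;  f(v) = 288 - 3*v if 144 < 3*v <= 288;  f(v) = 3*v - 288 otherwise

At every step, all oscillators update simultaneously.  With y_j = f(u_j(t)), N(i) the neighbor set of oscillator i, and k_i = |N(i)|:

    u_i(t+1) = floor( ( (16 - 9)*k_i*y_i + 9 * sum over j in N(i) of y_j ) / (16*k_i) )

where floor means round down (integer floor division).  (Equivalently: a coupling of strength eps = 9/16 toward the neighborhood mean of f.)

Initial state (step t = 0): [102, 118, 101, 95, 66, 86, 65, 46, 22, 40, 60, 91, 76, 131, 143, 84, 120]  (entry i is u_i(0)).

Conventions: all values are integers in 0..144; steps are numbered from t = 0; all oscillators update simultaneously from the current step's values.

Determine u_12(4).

Simulating step by step:
t=0: [102, 118, 101, 95, 66, 86, 65, 46, 22, 40, 60, 91, 76, 131, 143, 84, 120]
t=1: [46, 38, 25, 30, 48, 64, 87, 105, 101, 101, 85, 53, 60, 102, 101, 75, 46]
t=2: [131, 109, 90, 100, 115, 90, 46, 23, 18, 20, 54, 96, 88, 42, 29, 70, 116]
t=3: [73, 51, 22, 26, 33, 62, 84, 84, 59, 76, 72, 42, 45, 86, 95, 75, 77]
t=4: [84, 97, 88, 80, 93, 82, 54, 57, 75, 77, 83, 113, 102, 51, 27, 44, 62]

Answer: u_12(4) = 102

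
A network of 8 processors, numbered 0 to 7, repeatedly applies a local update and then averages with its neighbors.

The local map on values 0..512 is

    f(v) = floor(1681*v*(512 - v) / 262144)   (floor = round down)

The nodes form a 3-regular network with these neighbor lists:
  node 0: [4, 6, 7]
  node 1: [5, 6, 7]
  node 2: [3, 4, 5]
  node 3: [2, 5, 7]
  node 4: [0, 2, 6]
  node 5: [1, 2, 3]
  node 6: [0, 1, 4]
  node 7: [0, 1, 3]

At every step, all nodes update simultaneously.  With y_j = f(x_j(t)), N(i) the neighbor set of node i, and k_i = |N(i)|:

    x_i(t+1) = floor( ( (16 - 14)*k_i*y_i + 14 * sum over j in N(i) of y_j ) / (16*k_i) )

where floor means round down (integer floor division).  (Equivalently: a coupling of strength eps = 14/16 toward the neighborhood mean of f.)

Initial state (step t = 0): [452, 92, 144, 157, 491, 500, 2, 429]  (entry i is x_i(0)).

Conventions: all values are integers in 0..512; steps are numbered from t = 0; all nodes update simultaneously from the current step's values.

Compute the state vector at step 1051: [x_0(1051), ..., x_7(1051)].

Answer: [249, 249, 249, 249, 249, 249, 249, 249]
Key observation: The state at step 14, [419, 419, 419, 419, 419, 419, 419, 419], reappears at step 16: the system is in a cycle of period 2 from step 14 on.  Therefore the state at step 1051 equals the state at step 14 + ((1051 - 14) mod 2) = 15, which is [249, 249, 249, 249, 249, 249, 249, 249].

Derivation:
t=0: [452, 92, 144, 157, 491, 500, 2, 429]
t=1: [109, 110, 176, 221, 159, 279, 142, 255]
t=2: [360, 377, 393, 405, 335, 365, 311, 337]
t=3: [381, 368, 329, 332, 353, 306, 358, 325]
t=4: [361, 376, 382, 391, 353, 373, 341, 352]
t=5: [362, 351, 329, 332, 348, 318, 348, 330]
t=6: [368, 379, 381, 387, 366, 379, 359, 366]
t=7: [344, 337, 324, 326, 337, 318, 336, 326]
t=8: [380, 386, 387, 390, 379, 386, 375, 379]
t=9: [324, 319, 312, 313, 320, 308, 319, 313]
t=10: [394, 397, 398, 400, 394, 398, 392, 394]
t=11: [298, 295, 291, 291, 296, 289, 296, 293]
t=12: [409, 410, 411, 412, 409, 411, 409, 410]
t=13: [269, 268, 266, 266, 268, 266, 269, 267]
t=14: [419, 419, 419, 419, 419, 419, 419, 419]
t=15: [249, 249, 249, 249, 249, 249, 249, 249]
t=16: [419, 419, 419, 419, 419, 419, 419, 419]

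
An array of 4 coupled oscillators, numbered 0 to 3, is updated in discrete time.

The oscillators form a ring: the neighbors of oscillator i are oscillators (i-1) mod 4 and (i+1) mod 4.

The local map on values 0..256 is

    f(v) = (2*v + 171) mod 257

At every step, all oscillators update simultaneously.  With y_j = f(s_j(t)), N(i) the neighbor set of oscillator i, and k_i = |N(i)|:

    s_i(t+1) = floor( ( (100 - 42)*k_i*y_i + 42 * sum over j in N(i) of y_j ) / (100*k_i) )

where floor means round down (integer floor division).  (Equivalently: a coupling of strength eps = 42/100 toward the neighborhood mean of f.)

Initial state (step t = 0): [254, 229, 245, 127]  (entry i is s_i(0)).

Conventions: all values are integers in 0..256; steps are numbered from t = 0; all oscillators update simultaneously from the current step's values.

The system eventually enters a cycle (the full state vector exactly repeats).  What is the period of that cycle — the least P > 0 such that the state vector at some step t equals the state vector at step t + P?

Simulating step by step:
t=0: [254, 229, 245, 127]
t=1: [155, 132, 144, 162]
t=2: [217, 192, 204, 227]
t=3: [84, 56, 69, 97]
t=4: [75, 43, 58, 90]
t=5: [56, 19, 37, 74]
t=6: [71, 178, 199, 92]
t=7: [55, 30, 55, 80]
t=8: [77, 144, 77, 53]
t=9: [86, 145, 86, 40]
t=10: [145, 154, 145, 181]
t=11: [168, 214, 168, 96]
t=12: [185, 154, 185, 166]
t=13: [113, 140, 113, 154]
t=14: [168, 171, 168, 187]
t=15: [205, 253, 205, 122]
t=16: [106, 122, 106, 119]
t=17: [138, 144, 138, 141]
t=18: [193, 196, 193, 193]
t=19: [44, 46, 44, 43]
t=20: [2, 4, 2, 0]
t=21: [175, 177, 175, 172]
t=22: [6, 9, 6, 3]
t=23: [183, 186, 183, 179]
t=24: [22, 26, 22, 18]
t=25: [215, 219, 215, 210]
t=26: [86, 91, 86, 81]
t=27: [86, 91, 86, 80]
t=28: [85, 91, 85, 79]
t=29: [84, 90, 84, 77]
t=30: [81, 88, 81, 73]
t=31: [75, 84, 75, 66]
t=32: [64, 74, 64, 53]
t=33: [41, 53, 41, 29]
t=34: [199, 117, 199, 239]
t=35: [91, 108, 91, 101]
t=36: [107, 115, 107, 107]
t=37: [131, 137, 131, 128]
t=38: [177, 182, 177, 172]
t=39: [11, 16, 11, 5]
t=40: [192, 198, 192, 186]
t=41: [41, 47, 41, 34]
t=42: [198, 110, 198, 244]
t=43: [89, 99, 89, 106]
t=44: [103, 103, 103, 111]
t=45: [123, 120, 123, 129]
t=46: [161, 156, 161, 166]
t=47: [236, 230, 236, 241]
t=48: [128, 122, 128, 134]
t=49: [170, 163, 170, 176]
t=50: [199, 245, 199, 111]
t=51: [91, 108, 91, 101]

Answer: 16
Key observation: The state at step 35, [91, 108, 91, 101], reappears at step 51 — and no state repeats earlier — so the cycle the system enters has period 16.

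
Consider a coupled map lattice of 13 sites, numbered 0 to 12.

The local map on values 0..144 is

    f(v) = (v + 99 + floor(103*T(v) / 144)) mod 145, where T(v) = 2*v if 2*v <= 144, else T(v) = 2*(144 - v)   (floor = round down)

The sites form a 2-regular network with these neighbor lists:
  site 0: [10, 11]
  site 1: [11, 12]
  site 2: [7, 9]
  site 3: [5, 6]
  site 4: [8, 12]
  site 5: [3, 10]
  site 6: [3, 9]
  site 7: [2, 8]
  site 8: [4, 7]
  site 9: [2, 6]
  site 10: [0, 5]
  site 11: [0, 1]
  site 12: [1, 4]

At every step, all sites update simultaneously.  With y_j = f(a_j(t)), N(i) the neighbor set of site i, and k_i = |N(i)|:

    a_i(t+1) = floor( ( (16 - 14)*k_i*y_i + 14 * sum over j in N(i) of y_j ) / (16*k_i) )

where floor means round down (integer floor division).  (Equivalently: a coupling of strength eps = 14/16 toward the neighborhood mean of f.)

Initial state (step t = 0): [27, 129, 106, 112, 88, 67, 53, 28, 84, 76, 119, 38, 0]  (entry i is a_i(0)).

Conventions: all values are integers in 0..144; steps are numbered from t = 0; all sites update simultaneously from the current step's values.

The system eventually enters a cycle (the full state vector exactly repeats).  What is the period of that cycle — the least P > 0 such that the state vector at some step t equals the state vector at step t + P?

Answer: 2
Key observation: The state at step 5, [111, 111, 111, 111, 111, 111, 111, 111, 111, 111, 111, 111, 111], reappears at step 7 — and no state repeats earlier — so the cycle the system enters has period 2.

Derivation:
t=0: [27, 129, 106, 112, 88, 67, 53, 28, 84, 76, 119, 38, 0]
t=1: [69, 76, 79, 100, 112, 110, 114, 106, 78, 101, 72, 59, 111]
t=2: [114, 107, 116, 111, 118, 121, 115, 124, 114, 117, 118, 120, 118]
t=3: [108, 109, 107, 108, 109, 110, 110, 109, 107, 109, 108, 111, 110]
t=4: [112, 112, 113, 112, 112, 112, 112, 113, 113, 112, 112, 112, 112]
t=5: [111, 111, 111, 111, 111, 111, 111, 111, 111, 111, 111, 111, 111]
t=6: [112, 112, 112, 112, 112, 112, 112, 112, 112, 112, 112, 112, 112]
t=7: [111, 111, 111, 111, 111, 111, 111, 111, 111, 111, 111, 111, 111]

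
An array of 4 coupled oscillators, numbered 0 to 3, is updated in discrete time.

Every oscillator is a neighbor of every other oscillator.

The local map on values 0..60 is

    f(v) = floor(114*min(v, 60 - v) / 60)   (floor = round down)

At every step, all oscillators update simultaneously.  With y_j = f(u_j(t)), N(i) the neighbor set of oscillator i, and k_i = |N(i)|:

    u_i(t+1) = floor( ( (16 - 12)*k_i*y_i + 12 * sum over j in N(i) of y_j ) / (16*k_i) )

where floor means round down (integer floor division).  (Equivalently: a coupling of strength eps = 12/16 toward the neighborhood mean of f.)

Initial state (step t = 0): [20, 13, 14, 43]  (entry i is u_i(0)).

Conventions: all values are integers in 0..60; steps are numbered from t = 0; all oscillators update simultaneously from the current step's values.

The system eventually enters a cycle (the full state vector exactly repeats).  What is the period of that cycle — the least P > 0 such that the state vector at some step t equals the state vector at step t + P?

Answer: 5
Key observation: The state at step 7, [53, 53, 53, 53], reappears at step 12 — and no state repeats earlier — so the cycle the system enters has period 5.

Derivation:
t=0: [20, 13, 14, 43]
t=1: [30, 30, 30, 30]
t=2: [57, 57, 57, 57]
t=3: [5, 5, 5, 5]
t=4: [9, 9, 9, 9]
t=5: [17, 17, 17, 17]
t=6: [32, 32, 32, 32]
t=7: [53, 53, 53, 53]
t=8: [13, 13, 13, 13]
t=9: [24, 24, 24, 24]
t=10: [45, 45, 45, 45]
t=11: [28, 28, 28, 28]
t=12: [53, 53, 53, 53]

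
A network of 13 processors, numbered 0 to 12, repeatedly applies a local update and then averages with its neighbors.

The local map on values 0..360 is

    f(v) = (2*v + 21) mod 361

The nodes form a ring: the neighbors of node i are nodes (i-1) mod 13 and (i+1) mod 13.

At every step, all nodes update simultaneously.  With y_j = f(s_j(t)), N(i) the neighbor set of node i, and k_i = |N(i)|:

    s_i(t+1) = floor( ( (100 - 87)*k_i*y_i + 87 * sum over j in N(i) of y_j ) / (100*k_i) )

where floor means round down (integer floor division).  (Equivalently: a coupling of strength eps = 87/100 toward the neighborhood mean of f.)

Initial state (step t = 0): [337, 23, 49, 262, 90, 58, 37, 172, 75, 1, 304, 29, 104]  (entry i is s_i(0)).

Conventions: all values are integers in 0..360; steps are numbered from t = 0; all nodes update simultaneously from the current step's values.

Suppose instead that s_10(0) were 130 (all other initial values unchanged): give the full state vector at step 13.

Simulating step by step:
t=0: [337, 23, 49, 262, 90, 58, 37, 172, 75, 1, 130, 29, 104]
t=1: [172, 205, 124, 163, 165, 146, 73, 116, 33, 199, 80, 232, 209]
t=2: [64, 127, 216, 314, 332, 266, 267, 143, 146, 124, 102, 128, 65]
t=3: [204, 140, 256, 218, 250, 250, 242, 260, 291, 269, 266, 199, 204]
t=4: [169, 143, 195, 156, 132, 153, 166, 191, 195, 214, 136, 120, 63]
t=5: [244, 217, 284, 189, 324, 320, 206, 180, 63, 160, 189, 225, 288]
t=6: [162, 175, 87, 238, 187, 204, 148, 97, 176, 124, 201, 133, 142]
t=7: [181, 236, 88, 117, 93, 161, 164, 171, 212, 67, 249, 196, 314]
t=8: [185, 112, 193, 208, 287, 286, 195, 188, 79, 125, 110, 200, 69]
t=9: [179, 64, 145, 131, 164, 153, 123, 104, 156, 217, 175, 181, 59]
t=10: [127, 162, 228, 323, 310, 310, 276, 290, 183, 161, 51, 67, 35]
t=11: [225, 214, 298, 212, 291, 250, 253, 134, 256, 109, 232, 113, 198]
t=12: [76, 170, 108, 227, 137, 198, 216, 184, 252, 159, 227, 110, 162]
t=13: [172, 178, 80, 246, 112, 175, 48, 115, 180, 165, 267, 230, 224]

Answer: [172, 178, 80, 246, 112, 175, 48, 115, 180, 165, 267, 230, 224]
Key observation: This trace re-runs the system from the modified initial state.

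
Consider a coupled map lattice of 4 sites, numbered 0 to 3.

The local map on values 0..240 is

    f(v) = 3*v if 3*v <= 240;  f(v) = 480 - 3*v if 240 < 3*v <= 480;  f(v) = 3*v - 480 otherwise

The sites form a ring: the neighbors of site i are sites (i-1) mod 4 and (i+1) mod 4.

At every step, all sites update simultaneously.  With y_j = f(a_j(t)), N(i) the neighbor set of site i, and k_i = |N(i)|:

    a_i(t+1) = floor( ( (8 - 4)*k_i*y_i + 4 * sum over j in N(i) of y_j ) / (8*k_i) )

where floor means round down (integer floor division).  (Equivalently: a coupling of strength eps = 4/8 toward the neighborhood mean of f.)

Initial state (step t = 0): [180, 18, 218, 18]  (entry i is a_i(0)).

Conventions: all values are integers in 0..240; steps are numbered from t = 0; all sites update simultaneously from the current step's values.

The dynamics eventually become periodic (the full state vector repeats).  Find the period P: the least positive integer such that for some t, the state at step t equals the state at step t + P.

Simulating step by step:
t=0: [180, 18, 218, 18]
t=1: [57, 85, 114, 85]
t=2: [198, 189, 181, 189]
t=3: [100, 87, 75, 87]
t=4: [199, 210, 222, 210]
t=5: [133, 150, 168, 150]
t=6: [55, 41, 27, 41]
t=7: [144, 123, 102, 123]
t=8: [79, 111, 142, 111]
t=9: [192, 146, 100, 146]
t=10: [69, 90, 111, 90]
t=11: [208, 193, 178, 193]
t=12: [121, 99, 76, 99]
t=13: [150, 177, 205, 177]
t=14: [40, 66, 93, 66]
t=15: [159, 179, 199, 179]
t=16: [30, 58, 87, 58]
t=17: [132, 164, 196, 164]
t=18: [48, 54, 60, 54]
t=19: [153, 162, 171, 162]
t=20: [13, 16, 19, 16]
t=21: [43, 48, 52, 48]
t=22: [136, 143, 150, 143]
t=23: [61, 51, 40, 51]
t=24: [168, 152, 136, 152]
t=25: [24, 36, 48, 36]
t=26: [90, 108, 126, 108]
t=27: [183, 156, 129, 156]
t=28: [40, 46, 52, 46]
t=29: [129, 138, 147, 138]
t=30: [79, 66, 52, 66]
t=31: [217, 197, 177, 197]
t=32: [141, 111, 81, 111]
t=33: [102, 147, 192, 147]
t=34: [106, 87, 67, 87]
t=35: [190, 200, 210, 200]
t=36: [105, 120, 135, 120]
t=37: [142, 120, 97, 120]
t=38: [87, 120, 154, 120]
t=39: [169, 119, 69, 119]
t=40: [75, 120, 165, 120]
t=41: [172, 120, 67, 120]
t=42: [78, 119, 160, 119]
t=43: [178, 120, 61, 120]
t=44: [87, 119, 151, 119]
t=45: [171, 123, 75, 123]
t=46: [72, 120, 168, 120]
t=47: [168, 120, 72, 120]
t=48: [72, 120, 168, 120]

Answer: 2
Key observation: The state at step 46, [72, 120, 168, 120], reappears at step 48 — and no state repeats earlier — so the cycle the system enters has period 2.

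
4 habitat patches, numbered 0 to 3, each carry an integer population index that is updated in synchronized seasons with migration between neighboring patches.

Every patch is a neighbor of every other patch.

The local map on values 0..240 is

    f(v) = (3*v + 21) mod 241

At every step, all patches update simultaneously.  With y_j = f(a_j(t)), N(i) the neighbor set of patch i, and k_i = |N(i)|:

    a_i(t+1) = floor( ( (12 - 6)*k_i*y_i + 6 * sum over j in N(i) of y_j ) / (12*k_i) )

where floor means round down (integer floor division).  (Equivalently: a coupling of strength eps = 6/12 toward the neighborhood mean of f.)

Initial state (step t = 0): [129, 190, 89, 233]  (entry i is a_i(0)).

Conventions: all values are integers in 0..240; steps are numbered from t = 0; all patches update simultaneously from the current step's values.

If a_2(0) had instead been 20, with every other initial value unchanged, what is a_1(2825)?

Answer: a_1(2825) = 137
Key observation: The state at step 16, [76, 137, 128, 99], reappears at step 17: the system is in a cycle of period 1 from step 16 on.  Therefore the state at step 2825 equals the state at step 16 + ((2825 - 16) mod 1) = 16, which is [76, 137, 128, 99].

Derivation:
t=0: [129, 190, 20, 233]
t=1: [154, 135, 126, 178]
t=2: [69, 131, 122, 93]
t=3: [177, 158, 149, 120]
t=4: [98, 79, 150, 121]
t=5: [102, 83, 154, 125]
t=6: [73, 54, 45, 96]
t=7: [187, 168, 159, 130]
t=8: [88, 69, 60, 111]
t=9: [112, 173, 164, 135]
t=10: [103, 84, 75, 126]
t=11: [77, 58, 49, 100]
t=12: [79, 140, 131, 102]
t=13: [85, 146, 137, 108]
t=14: [103, 164, 155, 126]
t=15: [76, 57, 48, 99]
t=16: [76, 137, 128, 99]
t=17: [76, 137, 128, 99]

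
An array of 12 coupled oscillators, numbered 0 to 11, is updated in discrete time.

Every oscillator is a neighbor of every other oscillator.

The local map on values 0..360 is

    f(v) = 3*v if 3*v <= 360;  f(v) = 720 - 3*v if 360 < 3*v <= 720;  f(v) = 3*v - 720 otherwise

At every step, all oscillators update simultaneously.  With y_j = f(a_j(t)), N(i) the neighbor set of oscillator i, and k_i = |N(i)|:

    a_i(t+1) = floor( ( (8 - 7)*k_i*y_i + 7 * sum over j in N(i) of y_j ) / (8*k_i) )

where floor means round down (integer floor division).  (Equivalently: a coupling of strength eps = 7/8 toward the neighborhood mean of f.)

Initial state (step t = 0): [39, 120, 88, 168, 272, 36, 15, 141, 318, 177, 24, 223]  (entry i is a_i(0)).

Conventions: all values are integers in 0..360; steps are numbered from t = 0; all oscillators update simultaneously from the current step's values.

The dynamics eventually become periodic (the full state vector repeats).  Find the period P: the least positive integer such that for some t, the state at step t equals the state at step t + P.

Answer: 4
Key observation: The state at step 4, [279, 280, 280, 279, 279, 279, 279, 280, 280, 279, 279, 279], reappears at step 8 — and no state repeats earlier — so the cycle the system enters has period 4.

Derivation:
t=0: [39, 120, 88, 168, 272, 36, 15, 141, 318, 177, 24, 223]
t=1: [168, 179, 174, 172, 167, 167, 165, 176, 173, 171, 166, 165]
t=2: [209, 208, 208, 209, 209, 209, 209, 208, 208, 209, 209, 209]
t=3: [93, 94, 94, 93, 93, 93, 93, 94, 94, 93, 93, 93]
t=4: [279, 280, 280, 279, 279, 279, 279, 280, 280, 279, 279, 279]
t=5: [117, 118, 118, 117, 117, 117, 117, 118, 118, 117, 117, 117]
t=6: [351, 352, 352, 351, 351, 351, 351, 352, 352, 351, 351, 351]
t=7: [333, 334, 334, 333, 333, 333, 333, 334, 334, 333, 333, 333]
t=8: [279, 280, 280, 279, 279, 279, 279, 280, 280, 279, 279, 279]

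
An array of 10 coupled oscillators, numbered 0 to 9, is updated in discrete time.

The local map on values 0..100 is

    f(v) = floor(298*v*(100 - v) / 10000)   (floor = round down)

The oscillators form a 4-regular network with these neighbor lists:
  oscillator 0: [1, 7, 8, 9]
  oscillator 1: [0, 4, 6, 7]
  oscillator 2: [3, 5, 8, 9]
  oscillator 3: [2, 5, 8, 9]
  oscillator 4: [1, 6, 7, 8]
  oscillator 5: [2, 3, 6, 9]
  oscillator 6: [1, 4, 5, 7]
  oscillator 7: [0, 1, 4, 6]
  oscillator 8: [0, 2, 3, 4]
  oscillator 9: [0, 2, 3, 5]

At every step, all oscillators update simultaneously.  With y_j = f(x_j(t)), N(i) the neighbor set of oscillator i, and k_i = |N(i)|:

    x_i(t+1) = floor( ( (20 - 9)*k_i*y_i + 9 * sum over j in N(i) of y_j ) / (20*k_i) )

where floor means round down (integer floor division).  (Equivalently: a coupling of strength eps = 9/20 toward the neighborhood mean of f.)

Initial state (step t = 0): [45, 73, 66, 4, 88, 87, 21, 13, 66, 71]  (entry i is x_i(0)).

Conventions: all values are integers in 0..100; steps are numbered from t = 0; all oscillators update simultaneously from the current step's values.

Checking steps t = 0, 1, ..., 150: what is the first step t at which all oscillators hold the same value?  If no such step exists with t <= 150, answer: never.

Simulating step by step:
t=0: [45, 73, 66, 4, 88, 87, 21, 13, 66, 71]  (not all equal)
t=1: [64, 52, 55, 31, 40, 39, 44, 41, 56, 54]  (not all equal)
t=2: [70, 72, 71, 67, 71, 70, 72, 71, 71, 71]  (not all equal)
t=3: [61, 60, 61, 63, 60, 61, 60, 60, 61, 61]  (not all equal)
t=4: [70, 70, 69, 69, 70, 70, 70, 70, 70, 69]  (not all equal)
t=5: [62, 62, 62, 62, 62, 62, 62, 62, 62, 62]  (all equal)

Answer: 5
Key observation: Synchronization is absorbing here: once all oscillators are equal they stay equal, and step 5 is the first all-equal step.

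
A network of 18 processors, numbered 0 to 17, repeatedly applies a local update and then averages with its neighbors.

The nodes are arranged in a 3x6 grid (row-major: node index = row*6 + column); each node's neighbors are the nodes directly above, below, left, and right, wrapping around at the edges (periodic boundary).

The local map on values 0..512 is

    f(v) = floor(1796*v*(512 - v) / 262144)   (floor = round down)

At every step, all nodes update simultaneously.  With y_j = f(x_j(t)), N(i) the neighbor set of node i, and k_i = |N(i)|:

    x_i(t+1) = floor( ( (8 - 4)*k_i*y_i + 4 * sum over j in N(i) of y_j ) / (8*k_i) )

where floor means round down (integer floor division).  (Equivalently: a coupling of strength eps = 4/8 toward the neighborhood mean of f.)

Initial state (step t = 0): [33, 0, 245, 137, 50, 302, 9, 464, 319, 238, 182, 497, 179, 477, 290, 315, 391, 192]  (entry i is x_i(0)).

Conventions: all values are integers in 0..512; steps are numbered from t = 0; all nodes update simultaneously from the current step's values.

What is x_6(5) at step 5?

Simulating step by step:
t=0: [33, 0, 245, 137, 50, 302, 9, 464, 319, 238, 182, 497, 179, 477, 290, 315, 391, 192]
t=1: [163, 102, 375, 360, 269, 309, 105, 146, 396, 424, 327, 187, 288, 182, 396, 407, 338, 362]
t=2: [375, 332, 336, 355, 425, 417, 347, 345, 317, 301, 397, 396, 403, 381, 328, 314, 391, 397]
t=3: [347, 390, 405, 380, 287, 289, 365, 392, 417, 410, 321, 317, 324, 360, 405, 406, 324, 307]
t=4: [389, 335, 302, 336, 423, 431, 377, 328, 285, 309, 406, 418, 404, 357, 302, 314, 406, 427]
t=5: [324, 397, 428, 395, 282, 257, 337, 403, 435, 410, 303, 275, 311, 383, 427, 407, 300, 261]

Answer: x_6(5) = 337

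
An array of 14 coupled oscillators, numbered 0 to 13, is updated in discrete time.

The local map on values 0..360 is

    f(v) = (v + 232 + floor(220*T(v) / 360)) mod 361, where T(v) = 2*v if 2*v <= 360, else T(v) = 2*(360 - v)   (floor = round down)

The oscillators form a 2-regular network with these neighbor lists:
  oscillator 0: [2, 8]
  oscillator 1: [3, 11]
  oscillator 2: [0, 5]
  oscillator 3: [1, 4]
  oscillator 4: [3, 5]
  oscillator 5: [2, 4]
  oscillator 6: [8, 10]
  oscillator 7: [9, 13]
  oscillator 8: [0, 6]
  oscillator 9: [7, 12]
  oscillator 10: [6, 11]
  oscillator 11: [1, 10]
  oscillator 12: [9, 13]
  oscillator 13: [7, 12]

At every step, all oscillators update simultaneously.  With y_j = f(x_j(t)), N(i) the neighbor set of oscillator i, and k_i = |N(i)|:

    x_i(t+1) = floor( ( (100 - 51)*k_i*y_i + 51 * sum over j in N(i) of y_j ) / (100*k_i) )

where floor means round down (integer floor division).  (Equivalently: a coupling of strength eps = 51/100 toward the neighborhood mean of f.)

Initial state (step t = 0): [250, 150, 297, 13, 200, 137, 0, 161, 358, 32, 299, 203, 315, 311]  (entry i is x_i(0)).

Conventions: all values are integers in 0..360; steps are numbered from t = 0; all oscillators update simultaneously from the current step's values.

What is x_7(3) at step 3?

Simulating step by step:
t=0: [250, 150, 297, 13, 200, 137, 0, 161, 358, 32, 299, 203, 315, 311]
t=1: [246, 233, 229, 247, 241, 216, 234, 250, 237, 268, 246, 244, 256, 237]
t=2: [257, 257, 259, 257, 258, 260, 257, 254, 257, 252, 256, 256, 254, 256]
t=3: [253, 253, 253, 253, 253, 253, 253, 254, 253, 254, 253, 253, 254, 254]

Answer: x_7(3) = 254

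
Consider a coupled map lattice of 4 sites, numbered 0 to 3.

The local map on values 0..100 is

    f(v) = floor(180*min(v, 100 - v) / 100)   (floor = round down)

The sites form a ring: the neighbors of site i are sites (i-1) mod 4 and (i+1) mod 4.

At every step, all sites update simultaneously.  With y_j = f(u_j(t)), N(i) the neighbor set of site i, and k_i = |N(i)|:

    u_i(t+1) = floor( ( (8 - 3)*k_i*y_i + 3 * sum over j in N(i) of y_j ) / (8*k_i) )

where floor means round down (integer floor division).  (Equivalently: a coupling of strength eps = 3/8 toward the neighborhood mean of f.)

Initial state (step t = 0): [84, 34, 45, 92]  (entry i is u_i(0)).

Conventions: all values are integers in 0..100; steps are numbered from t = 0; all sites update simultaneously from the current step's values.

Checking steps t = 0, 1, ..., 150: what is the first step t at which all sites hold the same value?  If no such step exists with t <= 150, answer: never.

Answer: 28
Key observation: Synchronization is absorbing here: once all sites are equal they stay equal, and step 28 is the first all-equal step.

Derivation:
t=0: [84, 34, 45, 92]  (not all equal)
t=1: [31, 58, 64, 29]  (not all equal)
t=2: [58, 69, 63, 54]  (not all equal)
t=3: [72, 60, 66, 77]  (not all equal)
t=4: [52, 65, 59, 46]  (not all equal)
t=5: [80, 69, 72, 81]  (not all equal)
t=6: [39, 50, 47, 37]  (not all equal)
t=7: [73, 85, 81, 70]  (not all equal)
t=8: [45, 32, 36, 49]  (not all equal)
t=9: [77, 62, 67, 82]  (not all equal)
t=10: [44, 61, 55, 38]  (not all equal)
t=11: [75, 73, 76, 72]  (not all equal)
t=12: [46, 46, 45, 47]  (not all equal)
t=13: [82, 81, 81, 83]  (not all equal)
t=14: [32, 33, 33, 31]  (not all equal)
t=15: [57, 58, 58, 56]  (not all equal)
t=16: [77, 75, 75, 77]  (not all equal)
t=17: [41, 44, 44, 41]  (not all equal)
t=18: [74, 77, 77, 74]  (not all equal)
t=19: [45, 41, 41, 45]  (not all equal)
t=20: [79, 74, 74, 79]  (not all equal)
t=21: [38, 44, 44, 38]  (not all equal)
t=22: [70, 76, 76, 70]  (not all equal)
t=23: [51, 45, 45, 51]  (not all equal)
t=24: [86, 82, 82, 86]  (not all equal)
t=25: [26, 30, 30, 26]  (not all equal)
t=26: [47, 52, 52, 47]  (not all equal)
t=27: [84, 85, 85, 84]  (not all equal)
t=28: [27, 27, 27, 27]  (all equal)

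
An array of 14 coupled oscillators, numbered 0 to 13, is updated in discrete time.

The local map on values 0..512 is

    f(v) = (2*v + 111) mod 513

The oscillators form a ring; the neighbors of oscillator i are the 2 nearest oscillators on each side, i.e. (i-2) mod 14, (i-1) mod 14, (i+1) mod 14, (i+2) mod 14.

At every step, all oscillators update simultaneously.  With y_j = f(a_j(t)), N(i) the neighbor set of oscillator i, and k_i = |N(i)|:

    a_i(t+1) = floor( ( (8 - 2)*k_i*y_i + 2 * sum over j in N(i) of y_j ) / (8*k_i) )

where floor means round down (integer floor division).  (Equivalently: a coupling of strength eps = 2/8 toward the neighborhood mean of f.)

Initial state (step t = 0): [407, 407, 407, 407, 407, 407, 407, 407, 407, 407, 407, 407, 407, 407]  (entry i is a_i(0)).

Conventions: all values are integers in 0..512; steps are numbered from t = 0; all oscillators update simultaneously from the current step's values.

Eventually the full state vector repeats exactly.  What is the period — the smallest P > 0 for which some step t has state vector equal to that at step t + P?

Answer: 18
Key observation: The state at step 0, [407, 407, 407, 407, 407, 407, 407, 407, 407, 407, 407, 407, 407, 407], reappears at step 18 — and no state repeats earlier — so the cycle the system enters has period 18.

Derivation:
t=0: [407, 407, 407, 407, 407, 407, 407, 407, 407, 407, 407, 407, 407, 407]
t=1: [412, 412, 412, 412, 412, 412, 412, 412, 412, 412, 412, 412, 412, 412]
t=2: [422, 422, 422, 422, 422, 422, 422, 422, 422, 422, 422, 422, 422, 422]
t=3: [442, 442, 442, 442, 442, 442, 442, 442, 442, 442, 442, 442, 442, 442]
t=4: [482, 482, 482, 482, 482, 482, 482, 482, 482, 482, 482, 482, 482, 482]
t=5: [49, 49, 49, 49, 49, 49, 49, 49, 49, 49, 49, 49, 49, 49]
t=6: [209, 209, 209, 209, 209, 209, 209, 209, 209, 209, 209, 209, 209, 209]
t=7: [16, 16, 16, 16, 16, 16, 16, 16, 16, 16, 16, 16, 16, 16]
t=8: [143, 143, 143, 143, 143, 143, 143, 143, 143, 143, 143, 143, 143, 143]
t=9: [397, 397, 397, 397, 397, 397, 397, 397, 397, 397, 397, 397, 397, 397]
t=10: [392, 392, 392, 392, 392, 392, 392, 392, 392, 392, 392, 392, 392, 392]
t=11: [382, 382, 382, 382, 382, 382, 382, 382, 382, 382, 382, 382, 382, 382]
t=12: [362, 362, 362, 362, 362, 362, 362, 362, 362, 362, 362, 362, 362, 362]
t=13: [322, 322, 322, 322, 322, 322, 322, 322, 322, 322, 322, 322, 322, 322]
t=14: [242, 242, 242, 242, 242, 242, 242, 242, 242, 242, 242, 242, 242, 242]
t=15: [82, 82, 82, 82, 82, 82, 82, 82, 82, 82, 82, 82, 82, 82]
t=16: [275, 275, 275, 275, 275, 275, 275, 275, 275, 275, 275, 275, 275, 275]
t=17: [148, 148, 148, 148, 148, 148, 148, 148, 148, 148, 148, 148, 148, 148]
t=18: [407, 407, 407, 407, 407, 407, 407, 407, 407, 407, 407, 407, 407, 407]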